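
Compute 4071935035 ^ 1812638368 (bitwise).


0b11110010101101001100110000111011 ^ 0b1101100000010101010101010100000 = 0b10011110101111100110011010011011 = 2663278235

2663278235


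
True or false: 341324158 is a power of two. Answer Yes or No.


0b10100010110000011000101111110. Multiple bits set => No

No


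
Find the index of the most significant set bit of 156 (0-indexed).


0b10011100. Highest set bit at position 7

7


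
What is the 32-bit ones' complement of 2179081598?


2179081598 ^ 4294967295 = 2115885697

2115885697


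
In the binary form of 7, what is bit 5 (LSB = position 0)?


0b111, position 5 = 0

0


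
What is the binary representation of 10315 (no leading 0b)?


10315 = 10100001001011 in binary

10100001001011


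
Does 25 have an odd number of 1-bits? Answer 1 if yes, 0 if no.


0b11001 has 3 ones => parity 1

1


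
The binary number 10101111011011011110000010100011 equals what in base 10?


10101111011011011110000010100011 in decimal = 2943213731

2943213731


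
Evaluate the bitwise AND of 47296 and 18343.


0b1011100011000000 & 0b100011110100111 = 0b10000000 = 128

128


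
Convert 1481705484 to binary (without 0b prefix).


1481705484 = 1011000010100010000100000001100 in binary

1011000010100010000100000001100


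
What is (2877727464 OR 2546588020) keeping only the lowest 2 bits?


Step 1: 2877727464 | 2546588020 = 3218078716
Step 2: 3218078716 & 3 = 0

0


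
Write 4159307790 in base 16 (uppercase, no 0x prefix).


4159307790 = F7EA000E hex

F7EA000E


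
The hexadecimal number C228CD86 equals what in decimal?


C228CD86 hex = 3257453958 decimal

3257453958


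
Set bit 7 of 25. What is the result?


25 | (1 << 7) = 25 | 128 = 153

153


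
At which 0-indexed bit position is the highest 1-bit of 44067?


0b1010110000100011. Highest set bit at position 15

15


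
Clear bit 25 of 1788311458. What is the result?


1788311458 & ~(1 << 25) = 1754757026

1754757026


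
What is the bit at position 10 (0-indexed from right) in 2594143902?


0b10011010100111110111111010011110, position 10 = 1

1


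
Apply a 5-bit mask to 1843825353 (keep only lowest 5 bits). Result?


1843825353 & 31 = 9

9


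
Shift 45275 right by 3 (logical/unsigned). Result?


0b1011000011011011 >> 3 = 0b1011000011011 = 5659

5659


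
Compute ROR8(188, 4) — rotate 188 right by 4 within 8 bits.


Rotate 0b10111100 right by 4 (8-bit) = 0b11001011 = 203

203


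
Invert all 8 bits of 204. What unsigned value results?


204 ^ 255 = 51

51


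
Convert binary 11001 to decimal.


11001 in decimal = 25

25


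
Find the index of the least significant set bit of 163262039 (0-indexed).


0b1001101110110010111001010111. Lowest set bit at position 0

0


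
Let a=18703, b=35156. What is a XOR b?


18703 ^ 35156 = 49243

49243


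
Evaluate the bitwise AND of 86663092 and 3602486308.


0b101001010100101111110110100 & 0b11010110101110011001010000100100 = 0b100001010000001010000100100 = 69735460

69735460


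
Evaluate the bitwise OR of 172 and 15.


0b10101100 | 0b1111 = 0b10101111 = 175

175


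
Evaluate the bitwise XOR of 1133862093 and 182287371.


0b1000011100101010101110011001101 ^ 0b1010110111010111110000001011 = 0b1001001010010000010000011000110 = 1229463750

1229463750


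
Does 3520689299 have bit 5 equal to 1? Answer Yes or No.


0b11010001110110010111010010010011, bit 5 = 0. No

No


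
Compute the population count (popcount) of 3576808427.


0b11010101001100011100001111101011 has 18 set bits

18


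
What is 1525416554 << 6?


0b1011010111011000000001001101010 << 6 = 0b1011010111011000000001001101010000000 = 97626659456

97626659456


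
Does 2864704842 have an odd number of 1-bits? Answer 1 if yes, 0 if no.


0b10101010101111111110110101001010 has 20 ones => parity 0

0


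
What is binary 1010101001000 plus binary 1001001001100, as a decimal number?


1010101001000 + 1001001001100 = 10011110010100 = 10132

10132


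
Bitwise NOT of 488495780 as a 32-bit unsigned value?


~0b11101000111011101101010100100 = 0b11100010111000100010010101011011 = 3806471515 (32-bit unsigned)

3806471515


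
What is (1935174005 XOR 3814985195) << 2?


Step 1: 1935174005 ^ 3814985195 = 2419877022
Step 2: 2419877022 << 2 = 9679508088

9679508088


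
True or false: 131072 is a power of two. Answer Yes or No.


0b100000000000000000. Only one bit set => Yes

Yes


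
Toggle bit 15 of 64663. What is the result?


64663 ^ (1 << 15) = 64663 ^ 32768 = 31895

31895


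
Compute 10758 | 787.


0b10101000000110 | 0b1100010011 = 0b10101100010111 = 11031

11031


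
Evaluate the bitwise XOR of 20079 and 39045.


0b100111001101111 ^ 0b1001100010000101 = 0b1101011011101010 = 55018

55018


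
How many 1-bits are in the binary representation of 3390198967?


0b11001010000100100101010010110111 has 15 set bits

15


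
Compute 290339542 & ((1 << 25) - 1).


290339542 & 33554431 = 21904086

21904086


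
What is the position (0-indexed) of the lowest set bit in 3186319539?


0b10111101111010110110000010110011. Lowest set bit at position 0

0


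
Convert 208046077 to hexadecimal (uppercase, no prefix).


208046077 = C6687FD hex

C6687FD


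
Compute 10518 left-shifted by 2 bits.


0b10100100010110 << 2 = 0b1010010001011000 = 42072

42072


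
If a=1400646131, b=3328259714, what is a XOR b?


1400646131 ^ 3328259714 = 2501713777

2501713777


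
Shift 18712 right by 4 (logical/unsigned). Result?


0b100100100011000 >> 4 = 0b10010010001 = 1169

1169


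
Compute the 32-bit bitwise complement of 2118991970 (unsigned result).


~0b1111110010011010100000001100010 = 0b10000001101100101011111110011101 = 2175975325 (32-bit unsigned)

2175975325


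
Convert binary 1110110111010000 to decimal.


1110110111010000 in decimal = 60880

60880


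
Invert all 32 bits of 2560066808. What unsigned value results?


2560066808 ^ 4294967295 = 1734900487

1734900487


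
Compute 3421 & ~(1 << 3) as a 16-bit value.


3421 & ~(1 << 3) = 3413

3413


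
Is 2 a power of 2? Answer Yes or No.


0b10. Only one bit set => Yes

Yes


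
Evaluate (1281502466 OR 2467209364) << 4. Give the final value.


Step 1: 1281502466 | 2467209364 = 3748572566
Step 2: 3748572566 << 4 = 59977161056

59977161056


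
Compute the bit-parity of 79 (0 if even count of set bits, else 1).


0b1001111 has 5 ones => parity 1

1


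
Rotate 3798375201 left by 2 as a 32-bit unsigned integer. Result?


Rotate 0b11100010011001101001101100100001 left by 2 (32-bit) = 0b10001001100110100110110010000111 = 2308598919

2308598919


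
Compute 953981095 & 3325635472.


0b111000110111001001100010100111 & 0b11000110001110010010101110010000 = 0b110000000100010000000 = 1575040

1575040


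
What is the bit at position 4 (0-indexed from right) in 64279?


0b1111101100010111, position 4 = 1

1


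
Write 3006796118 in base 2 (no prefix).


3006796118 = 10110011001110000001000101010110 in binary

10110011001110000001000101010110


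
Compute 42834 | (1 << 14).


42834 | (1 << 14) = 42834 | 16384 = 59218

59218


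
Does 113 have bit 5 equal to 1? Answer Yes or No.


0b1110001, bit 5 = 1. Yes

Yes


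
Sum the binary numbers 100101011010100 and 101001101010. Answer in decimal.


100101011010100 + 101001101010 = 101010100111110 = 21822

21822


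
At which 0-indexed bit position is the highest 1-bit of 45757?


0b1011001010111101. Highest set bit at position 15

15


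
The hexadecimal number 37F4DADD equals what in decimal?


37F4DADD hex = 938793693 decimal

938793693


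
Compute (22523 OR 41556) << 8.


Step 1: 22523 | 41556 = 63487
Step 2: 63487 << 8 = 16252672

16252672


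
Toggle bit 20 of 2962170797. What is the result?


2962170797 ^ (1 << 20) = 2962170797 ^ 1048576 = 2963219373

2963219373


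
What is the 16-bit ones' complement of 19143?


19143 ^ 65535 = 46392

46392


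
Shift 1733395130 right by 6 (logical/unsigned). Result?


0b1100111010100011000001010111010 >> 6 = 0b1100111010100011000001010 = 27084298

27084298


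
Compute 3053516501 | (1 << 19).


3053516501 | (1 << 19) = 3053516501 | 524288 = 3054040789

3054040789


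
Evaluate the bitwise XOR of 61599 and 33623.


0b1111000010011111 ^ 0b1000001101010111 = 0b111001111001000 = 29640

29640


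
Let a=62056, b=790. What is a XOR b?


62056 ^ 790 = 61822

61822


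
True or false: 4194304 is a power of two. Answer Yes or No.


0b10000000000000000000000. Only one bit set => Yes

Yes


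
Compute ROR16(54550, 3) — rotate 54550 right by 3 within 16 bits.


Rotate 0b1101010100010110 right by 3 (16-bit) = 0b1101101010100010 = 55970

55970


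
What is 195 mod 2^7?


195 & 127 = 67

67


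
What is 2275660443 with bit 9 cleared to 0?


2275660443 & ~(1 << 9) = 2275659931

2275659931


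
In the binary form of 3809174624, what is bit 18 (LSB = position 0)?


0b11100011000010110110010001100000, position 18 = 0

0


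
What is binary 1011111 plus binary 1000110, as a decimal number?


1011111 + 1000110 = 10100101 = 165

165


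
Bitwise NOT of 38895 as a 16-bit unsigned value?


~0b1001011111101111 = 0b110100000010000 = 26640 (16-bit unsigned)

26640


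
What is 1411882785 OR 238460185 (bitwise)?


0b1010100001001111001111100100001 | 0b1110001101101001110100011001 = 0b1011110001101111001111100111001 = 1580703545

1580703545


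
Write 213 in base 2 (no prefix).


213 = 11010101 in binary

11010101


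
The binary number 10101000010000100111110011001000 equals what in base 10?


10101000010000100111110011001000 in decimal = 2822929608

2822929608


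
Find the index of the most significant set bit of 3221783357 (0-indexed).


0b11000000000010001000001100111101. Highest set bit at position 31

31


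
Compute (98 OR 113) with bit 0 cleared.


Step 1: 98 | 113 = 115
Step 2: 115 & ~(1 << 0) = 114

114


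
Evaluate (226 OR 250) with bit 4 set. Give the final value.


Step 1: 226 | 250 = 250
Step 2: 250 | (1 << 4) = 250 | 16 = 250

250


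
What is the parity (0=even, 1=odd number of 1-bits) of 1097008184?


0b1000001011000110000010000111000 has 10 ones => parity 0

0


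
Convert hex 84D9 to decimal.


84D9 hex = 34009 decimal

34009


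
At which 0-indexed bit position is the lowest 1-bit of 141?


0b10001101. Lowest set bit at position 0

0


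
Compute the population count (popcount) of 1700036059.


0b1100101010101000111110111011011 has 19 set bits

19


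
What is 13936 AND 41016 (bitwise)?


0b11011001110000 & 0b1010000000111000 = 0b10000000110000 = 8240

8240


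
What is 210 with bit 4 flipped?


210 ^ (1 << 4) = 210 ^ 16 = 194

194


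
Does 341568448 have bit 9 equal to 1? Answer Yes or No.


0b10100010110111110101111000000, bit 9 = 1. Yes

Yes


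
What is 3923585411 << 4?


0b11101001110111010010100110000011 << 4 = 0b111010011101110100101001100000110000 = 62777366576

62777366576


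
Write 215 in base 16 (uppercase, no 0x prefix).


215 = D7 hex

D7


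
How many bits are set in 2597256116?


0b10011010110011101111101110110100 has 20 set bits

20


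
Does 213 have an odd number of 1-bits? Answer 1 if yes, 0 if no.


0b11010101 has 5 ones => parity 1

1


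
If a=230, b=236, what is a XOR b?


230 ^ 236 = 10

10


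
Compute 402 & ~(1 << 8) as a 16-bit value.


402 & ~(1 << 8) = 146

146


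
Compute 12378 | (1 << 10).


12378 | (1 << 10) = 12378 | 1024 = 13402

13402


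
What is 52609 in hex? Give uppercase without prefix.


52609 = CD81 hex

CD81


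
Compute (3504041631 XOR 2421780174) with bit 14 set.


Step 1: 3504041631 ^ 2421780174 = 1082261585
Step 2: 1082261585 | (1 << 14) = 1082261585 | 16384 = 1082277969

1082277969


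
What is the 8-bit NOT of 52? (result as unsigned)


~0b110100 = 0b11001011 = 203 (8-bit unsigned)

203


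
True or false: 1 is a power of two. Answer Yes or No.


0b1. Only one bit set => Yes

Yes


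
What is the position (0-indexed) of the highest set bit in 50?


0b110010. Highest set bit at position 5

5


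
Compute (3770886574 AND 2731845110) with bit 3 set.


Step 1: 3770886574 & 2731845110 = 2696946086
Step 2: 2696946086 | (1 << 3) = 2696946086 | 8 = 2696946094

2696946094


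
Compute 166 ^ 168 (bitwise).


0b10100110 ^ 0b10101000 = 0b1110 = 14

14


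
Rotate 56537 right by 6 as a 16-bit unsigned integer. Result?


Rotate 0b1101110011011001 right by 6 (16-bit) = 0b110011101110011 = 26483

26483


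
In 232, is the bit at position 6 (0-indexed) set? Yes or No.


0b11101000, bit 6 = 1. Yes

Yes


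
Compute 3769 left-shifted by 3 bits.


0b111010111001 << 3 = 0b111010111001000 = 30152

30152


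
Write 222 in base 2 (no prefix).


222 = 11011110 in binary

11011110


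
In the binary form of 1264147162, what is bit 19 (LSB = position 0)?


0b1001011010110010101101011011010, position 19 = 1

1


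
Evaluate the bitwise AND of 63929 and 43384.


0b1111100110111001 & 0b1010100101111000 = 0b1010100100111000 = 43320

43320


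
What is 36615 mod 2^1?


36615 & 1 = 1

1


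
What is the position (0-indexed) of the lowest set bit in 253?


0b11111101. Lowest set bit at position 0

0


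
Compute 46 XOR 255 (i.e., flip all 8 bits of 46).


46 ^ 255 = 209

209


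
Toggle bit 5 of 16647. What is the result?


16647 ^ (1 << 5) = 16647 ^ 32 = 16679

16679


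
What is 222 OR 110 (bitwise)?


0b11011110 | 0b1101110 = 0b11111110 = 254

254


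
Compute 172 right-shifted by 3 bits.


0b10101100 >> 3 = 0b10101 = 21

21


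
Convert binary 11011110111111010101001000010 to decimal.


11011110111111010101001000010 in decimal = 467642946

467642946


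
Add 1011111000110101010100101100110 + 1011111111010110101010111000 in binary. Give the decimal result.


1011111000110101010100101100110 + 1011111111010110101010111000 = 1101011000110000001010000011110 = 1796740126

1796740126


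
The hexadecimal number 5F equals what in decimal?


5F hex = 95 decimal

95


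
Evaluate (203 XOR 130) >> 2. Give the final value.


Step 1: 203 ^ 130 = 73
Step 2: 73 >> 2 = 18

18


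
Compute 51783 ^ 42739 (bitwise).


0b1100101001000111 ^ 0b1010011011110011 = 0b110110010110100 = 27828

27828


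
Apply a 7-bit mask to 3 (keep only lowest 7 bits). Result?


3 & 127 = 3

3


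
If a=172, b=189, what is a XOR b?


172 ^ 189 = 17

17


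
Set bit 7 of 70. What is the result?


70 | (1 << 7) = 70 | 128 = 198

198


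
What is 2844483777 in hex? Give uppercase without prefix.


2844483777 = A98B60C1 hex

A98B60C1


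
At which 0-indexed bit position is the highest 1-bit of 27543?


0b110101110010111. Highest set bit at position 14

14


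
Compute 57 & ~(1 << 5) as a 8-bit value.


57 & ~(1 << 5) = 25

25


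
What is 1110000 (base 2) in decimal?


1110000 in decimal = 112

112


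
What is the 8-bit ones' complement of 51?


51 ^ 255 = 204

204


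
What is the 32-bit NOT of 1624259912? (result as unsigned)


~0b1100000110100000011110101001000 = 0b10011111001011111100001010110111 = 2670707383 (32-bit unsigned)

2670707383


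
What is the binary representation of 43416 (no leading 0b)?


43416 = 1010100110011000 in binary

1010100110011000


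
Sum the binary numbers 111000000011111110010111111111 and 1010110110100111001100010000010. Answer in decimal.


111000000011111110010111111111 + 1010110110100111001100010000010 = 10001110111000110111111010000001 = 2397273729

2397273729


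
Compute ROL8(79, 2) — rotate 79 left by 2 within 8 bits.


Rotate 0b1001111 left by 2 (8-bit) = 0b111101 = 61

61


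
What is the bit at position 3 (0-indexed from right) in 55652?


0b1101100101100100, position 3 = 0

0


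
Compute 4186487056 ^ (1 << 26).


4186487056 ^ (1 << 26) = 4186487056 ^ 67108864 = 4253595920

4253595920


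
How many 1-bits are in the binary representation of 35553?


0b1000101011100001 has 7 set bits

7


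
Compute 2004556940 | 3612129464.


0b1110111011110110001110010001100 | 0b11010111010011001011100010111000 = 0b11110111011111111011110010111100 = 4152343740

4152343740


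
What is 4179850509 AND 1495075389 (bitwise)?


0b11111001001000110111010100001101 & 0b1011001000111010000101000111101 = 0b1011001000000010000000000001101 = 1493237773

1493237773


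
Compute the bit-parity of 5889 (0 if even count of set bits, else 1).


0b1011100000001 has 5 ones => parity 1

1


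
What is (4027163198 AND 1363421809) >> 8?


Step 1: 4027163198 & 1363421809 = 1342186032
Step 2: 1342186032 >> 8 = 5242914

5242914


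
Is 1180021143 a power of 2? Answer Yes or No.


0b1000110010101011011000110010111. Multiple bits set => No

No


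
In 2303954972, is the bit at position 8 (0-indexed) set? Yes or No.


0b10001001010100111001000000011100, bit 8 = 0. No

No


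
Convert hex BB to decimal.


BB hex = 187 decimal

187


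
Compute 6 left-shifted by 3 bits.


0b110 << 3 = 0b110000 = 48

48


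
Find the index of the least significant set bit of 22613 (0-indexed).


0b101100001010101. Lowest set bit at position 0

0


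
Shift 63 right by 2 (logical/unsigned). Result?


0b111111 >> 2 = 0b1111 = 15

15


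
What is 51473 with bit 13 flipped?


51473 ^ (1 << 13) = 51473 ^ 8192 = 59665

59665


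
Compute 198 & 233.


0b11000110 & 0b11101001 = 0b11000000 = 192

192


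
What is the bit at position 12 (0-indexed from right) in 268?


0b100001100, position 12 = 0

0


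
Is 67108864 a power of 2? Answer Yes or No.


0b100000000000000000000000000. Only one bit set => Yes

Yes


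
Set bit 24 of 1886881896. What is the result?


1886881896 | (1 << 24) = 1886881896 | 16777216 = 1903659112

1903659112


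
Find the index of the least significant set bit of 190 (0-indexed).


0b10111110. Lowest set bit at position 1

1


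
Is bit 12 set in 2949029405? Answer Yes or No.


0b10101111110001101001111000011101, bit 12 = 1. Yes

Yes


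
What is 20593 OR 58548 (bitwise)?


0b101000001110001 | 0b1110010010110100 = 0b1111010011110101 = 62709

62709


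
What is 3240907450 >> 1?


0b11000001001011000101001010111010 >> 1 = 0b1100000100101100010100101011101 = 1620453725

1620453725


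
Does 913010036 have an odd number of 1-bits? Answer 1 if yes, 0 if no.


0b110110011010110110110101110100 has 18 ones => parity 0

0


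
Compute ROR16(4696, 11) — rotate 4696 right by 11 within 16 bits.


Rotate 0b1001001011000 right by 11 (16-bit) = 0b100101100000010 = 19202

19202


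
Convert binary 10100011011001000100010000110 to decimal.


10100011011001000100010000110 in decimal = 342657158

342657158


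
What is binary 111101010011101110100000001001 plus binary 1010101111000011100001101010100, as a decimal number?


111101010011101110100000001001 + 1010101111000011100001101010100 = 10010011001100001010101101011101 = 2469440349

2469440349


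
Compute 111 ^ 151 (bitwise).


0b1101111 ^ 0b10010111 = 0b11111000 = 248

248


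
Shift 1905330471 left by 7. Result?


0b1110001100100010000100100100111 << 7 = 0b11100011001000100001001001001110000000 = 243882300288

243882300288


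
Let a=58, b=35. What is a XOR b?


58 ^ 35 = 25

25


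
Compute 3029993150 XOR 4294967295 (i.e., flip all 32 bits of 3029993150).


3029993150 ^ 4294967295 = 1264974145

1264974145


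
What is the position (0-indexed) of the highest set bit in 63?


0b111111. Highest set bit at position 5

5


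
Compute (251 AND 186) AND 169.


Step 1: 251 & 186 = 186
Step 2: 186 & 169 = 168

168


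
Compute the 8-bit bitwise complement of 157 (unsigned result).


~0b10011101 = 0b1100010 = 98 (8-bit unsigned)

98


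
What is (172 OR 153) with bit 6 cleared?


Step 1: 172 | 153 = 189
Step 2: 189 & ~(1 << 6) = 189

189


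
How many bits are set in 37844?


0b1001001111010100 has 8 set bits

8


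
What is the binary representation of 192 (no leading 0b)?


192 = 11000000 in binary

11000000


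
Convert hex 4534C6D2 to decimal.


4534C6D2 hex = 1161086674 decimal

1161086674


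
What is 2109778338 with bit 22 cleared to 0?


2109778338 & ~(1 << 22) = 2105584034

2105584034


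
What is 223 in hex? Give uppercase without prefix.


223 = DF hex

DF


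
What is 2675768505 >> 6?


0b10011111011111001111110010111001 >> 6 = 0b10011111011111001111110010 = 41808882

41808882


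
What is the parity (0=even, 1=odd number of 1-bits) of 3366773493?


0b11001000101011001110001011110101 has 17 ones => parity 1

1


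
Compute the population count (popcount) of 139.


0b10001011 has 4 set bits

4


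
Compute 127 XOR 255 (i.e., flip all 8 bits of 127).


127 ^ 255 = 128

128


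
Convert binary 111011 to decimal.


111011 in decimal = 59

59


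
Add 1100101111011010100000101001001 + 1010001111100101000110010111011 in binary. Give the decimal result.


1100101111011010100000101001001 + 1010001111100101000110010111011 = 10110111110111111100111000000100 = 3084897796

3084897796


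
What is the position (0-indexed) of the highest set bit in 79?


0b1001111. Highest set bit at position 6

6


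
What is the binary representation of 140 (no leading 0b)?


140 = 10001100 in binary

10001100


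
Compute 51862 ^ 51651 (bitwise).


0b1100101010010110 ^ 0b1100100111000011 = 0b1101010101 = 853

853


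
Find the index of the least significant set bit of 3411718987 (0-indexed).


0b11001011010110101011001101001011. Lowest set bit at position 0

0


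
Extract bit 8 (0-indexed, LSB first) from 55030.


0b1101011011110110, position 8 = 0

0


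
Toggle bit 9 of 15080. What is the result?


15080 ^ (1 << 9) = 15080 ^ 512 = 14568

14568


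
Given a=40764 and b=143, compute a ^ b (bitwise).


40764 ^ 143 = 40883

40883


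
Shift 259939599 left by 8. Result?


0b1111011111100101110100001111 << 8 = 0b111101111110010111010000111100000000 = 66544537344

66544537344


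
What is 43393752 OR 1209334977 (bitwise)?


0b10100101100010001011011000 | 0b1001000000101001111110011000001 = 0b1001010100101101111111011011001 = 1251409625

1251409625


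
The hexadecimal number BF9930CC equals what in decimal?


BF9930CC hex = 3214487756 decimal

3214487756


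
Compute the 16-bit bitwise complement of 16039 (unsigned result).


~0b11111010100111 = 0b1100000101011000 = 49496 (16-bit unsigned)

49496


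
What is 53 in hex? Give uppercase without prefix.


53 = 35 hex

35


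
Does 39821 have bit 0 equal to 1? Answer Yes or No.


0b1001101110001101, bit 0 = 1. Yes

Yes


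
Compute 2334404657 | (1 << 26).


2334404657 | (1 << 26) = 2334404657 | 67108864 = 2401513521

2401513521


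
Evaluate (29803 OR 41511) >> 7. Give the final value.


Step 1: 29803 | 41511 = 63087
Step 2: 63087 >> 7 = 492

492


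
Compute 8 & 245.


0b1000 & 0b11110101 = 0b0 = 0

0


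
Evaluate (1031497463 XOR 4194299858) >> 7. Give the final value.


Step 1: 1031497463 ^ 4194299858 = 3297020197
Step 2: 3297020197 >> 7 = 25757970

25757970


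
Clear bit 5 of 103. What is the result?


103 & ~(1 << 5) = 71

71


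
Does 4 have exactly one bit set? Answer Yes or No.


0b100. Only one bit set => Yes

Yes


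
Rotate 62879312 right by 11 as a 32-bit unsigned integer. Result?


Rotate 0b11101111110111011001010000 right by 11 (32-bit) = 0b11001010000000000111011111101110 = 3389028334

3389028334


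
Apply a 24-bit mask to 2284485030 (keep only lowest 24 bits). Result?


2284485030 & 16777215 = 2783654

2783654


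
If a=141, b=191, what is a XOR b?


141 ^ 191 = 50

50


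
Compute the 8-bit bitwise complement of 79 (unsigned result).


~0b1001111 = 0b10110000 = 176 (8-bit unsigned)

176


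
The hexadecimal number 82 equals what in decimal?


82 hex = 130 decimal

130


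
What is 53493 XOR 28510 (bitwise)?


0b1101000011110101 ^ 0b110111101011110 = 0b1011111110101011 = 49067

49067


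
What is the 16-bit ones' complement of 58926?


58926 ^ 65535 = 6609

6609


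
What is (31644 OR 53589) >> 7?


Step 1: 31644 | 53589 = 64477
Step 2: 64477 >> 7 = 503

503


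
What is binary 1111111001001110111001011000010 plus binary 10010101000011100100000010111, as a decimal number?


1111111001001110111001011000010 + 10010101000011100100000010111 = 10010001110010010011101011011001 = 2445884121

2445884121


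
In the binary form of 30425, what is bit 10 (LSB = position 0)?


0b111011011011001, position 10 = 1

1


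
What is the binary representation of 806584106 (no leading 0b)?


806584106 = 110000000100110111111100101010 in binary

110000000100110111111100101010


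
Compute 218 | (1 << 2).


218 | (1 << 2) = 218 | 4 = 222

222


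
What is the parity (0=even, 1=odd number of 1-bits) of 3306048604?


0b11000101000011100100110001011100 has 14 ones => parity 0

0


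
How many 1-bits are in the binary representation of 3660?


0b111001001100 has 6 set bits

6


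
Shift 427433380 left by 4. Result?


0b11001011110100001110110100100 << 4 = 0b110010111101000011101101001000000 = 6838934080

6838934080


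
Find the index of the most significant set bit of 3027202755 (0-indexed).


0b10110100011011110111001011000011. Highest set bit at position 31

31


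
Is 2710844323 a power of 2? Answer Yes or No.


0b10100001100101000011001110100011. Multiple bits set => No

No


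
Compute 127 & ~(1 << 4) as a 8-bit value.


127 & ~(1 << 4) = 111

111


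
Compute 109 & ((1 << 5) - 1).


109 & 31 = 13

13


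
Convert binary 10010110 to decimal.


10010110 in decimal = 150

150


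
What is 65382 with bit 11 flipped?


65382 ^ (1 << 11) = 65382 ^ 2048 = 63334

63334


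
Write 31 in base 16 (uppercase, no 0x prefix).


31 = 1F hex

1F


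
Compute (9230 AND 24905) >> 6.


Step 1: 9230 & 24905 = 8200
Step 2: 8200 >> 6 = 128

128


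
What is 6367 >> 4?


0b1100011011111 >> 4 = 0b110001101 = 397

397


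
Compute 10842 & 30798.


0b10101001011010 & 0b111100001001110 = 0b10100001001010 = 10314

10314


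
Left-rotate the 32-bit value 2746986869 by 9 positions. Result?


Rotate 0b10100011101110111011000101110101 left by 9 (32-bit) = 0b1110111011000101110101101000111 = 2002971463

2002971463


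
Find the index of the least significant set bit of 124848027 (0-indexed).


0b111011100010000011110011011. Lowest set bit at position 0

0


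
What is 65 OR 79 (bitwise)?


0b1000001 | 0b1001111 = 0b1001111 = 79

79


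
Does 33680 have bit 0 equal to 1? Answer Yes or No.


0b1000001110010000, bit 0 = 0. No

No


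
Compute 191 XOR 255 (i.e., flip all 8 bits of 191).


191 ^ 255 = 64

64


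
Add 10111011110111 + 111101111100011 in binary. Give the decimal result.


10111011110111 + 111101111100011 = 1010101011011010 = 43738

43738


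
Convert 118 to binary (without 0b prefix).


118 = 1110110 in binary

1110110


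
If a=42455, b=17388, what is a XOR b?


42455 ^ 17388 = 58939

58939


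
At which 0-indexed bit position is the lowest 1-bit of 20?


0b10100. Lowest set bit at position 2

2


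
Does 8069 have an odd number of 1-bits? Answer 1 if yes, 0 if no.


0b1111110000101 has 8 ones => parity 0

0


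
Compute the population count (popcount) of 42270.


0b1010010100011110 has 8 set bits

8


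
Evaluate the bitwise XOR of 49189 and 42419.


0b1100000000100101 ^ 0b1010010110110011 = 0b110010110010110 = 26006

26006


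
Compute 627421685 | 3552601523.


0b100101011001011011000111110101 | 0b11010011110000000110010110110011 = 0b11110111111001011111010111110111 = 4159043063

4159043063


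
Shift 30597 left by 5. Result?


0b111011110000101 << 5 = 0b11101111000010100000 = 979104

979104


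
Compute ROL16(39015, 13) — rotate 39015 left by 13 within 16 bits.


Rotate 0b1001100001100111 left by 13 (16-bit) = 0b1111001100001100 = 62220

62220


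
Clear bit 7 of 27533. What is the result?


27533 & ~(1 << 7) = 27405

27405


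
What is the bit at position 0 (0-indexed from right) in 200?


0b11001000, position 0 = 0

0


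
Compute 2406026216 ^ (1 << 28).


2406026216 ^ (1 << 28) = 2406026216 ^ 268435456 = 2674461672

2674461672


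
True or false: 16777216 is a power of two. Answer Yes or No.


0b1000000000000000000000000. Only one bit set => Yes

Yes


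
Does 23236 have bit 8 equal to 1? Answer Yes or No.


0b101101011000100, bit 8 = 0. No

No


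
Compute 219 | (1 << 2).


219 | (1 << 2) = 219 | 4 = 223

223


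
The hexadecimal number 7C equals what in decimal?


7C hex = 124 decimal

124


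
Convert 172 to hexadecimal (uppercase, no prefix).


172 = AC hex

AC


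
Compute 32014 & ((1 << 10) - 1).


32014 & 1023 = 270

270


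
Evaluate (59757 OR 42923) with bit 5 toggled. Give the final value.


Step 1: 59757 | 42923 = 61423
Step 2: 61423 ^ (1 << 5) = 61423 ^ 32 = 61391

61391


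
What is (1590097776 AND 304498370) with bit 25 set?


Step 1: 1590097776 & 304498370 = 302401088
Step 2: 302401088 | (1 << 25) = 302401088 | 33554432 = 302401088

302401088


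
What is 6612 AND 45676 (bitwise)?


0b1100111010100 & 0b1011001001101100 = 0b1000001000100 = 4164

4164


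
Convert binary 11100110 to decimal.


11100110 in decimal = 230

230


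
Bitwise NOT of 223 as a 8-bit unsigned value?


~0b11011111 = 0b100000 = 32 (8-bit unsigned)

32


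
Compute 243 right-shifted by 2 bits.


0b11110011 >> 2 = 0b111100 = 60

60


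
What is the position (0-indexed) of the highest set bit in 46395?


0b1011010100111011. Highest set bit at position 15

15


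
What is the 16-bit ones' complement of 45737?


45737 ^ 65535 = 19798

19798


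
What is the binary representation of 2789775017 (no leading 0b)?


2789775017 = 10100110010010001001011010101001 in binary

10100110010010001001011010101001


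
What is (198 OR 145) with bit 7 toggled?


Step 1: 198 | 145 = 215
Step 2: 215 ^ (1 << 7) = 215 ^ 128 = 87

87


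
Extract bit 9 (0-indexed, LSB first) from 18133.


0b100011011010101, position 9 = 1

1


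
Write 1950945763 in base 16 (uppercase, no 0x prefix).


1950945763 = 744911E3 hex

744911E3


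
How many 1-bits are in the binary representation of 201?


0b11001001 has 4 set bits

4


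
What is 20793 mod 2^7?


20793 & 127 = 57

57


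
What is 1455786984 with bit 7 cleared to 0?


1455786984 & ~(1 << 7) = 1455786856

1455786856


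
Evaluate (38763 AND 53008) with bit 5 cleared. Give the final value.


Step 1: 38763 & 53008 = 34560
Step 2: 34560 & ~(1 << 5) = 34560

34560


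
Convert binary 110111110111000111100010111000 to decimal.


110111110111000111100010111000 in decimal = 937195704

937195704


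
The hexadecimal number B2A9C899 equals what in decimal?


B2A9C899 hex = 2997471385 decimal

2997471385


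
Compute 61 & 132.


0b111101 & 0b10000100 = 0b100 = 4

4


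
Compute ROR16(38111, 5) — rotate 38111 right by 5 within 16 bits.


Rotate 0b1001010011011111 right by 5 (16-bit) = 0b1111110010100110 = 64678

64678


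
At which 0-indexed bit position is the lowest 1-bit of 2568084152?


0b10011001000100011101101010111000. Lowest set bit at position 3

3


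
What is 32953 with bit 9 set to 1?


32953 | (1 << 9) = 32953 | 512 = 33465

33465


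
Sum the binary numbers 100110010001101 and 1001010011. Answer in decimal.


100110010001101 + 1001010011 = 100111011100000 = 20192

20192


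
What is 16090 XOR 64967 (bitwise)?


0b11111011011010 ^ 0b1111110111000111 = 0b1100001100011101 = 49949

49949


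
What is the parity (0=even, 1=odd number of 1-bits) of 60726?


0b1110110100110110 has 10 ones => parity 0

0


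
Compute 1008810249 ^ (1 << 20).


1008810249 ^ (1 << 20) = 1008810249 ^ 1048576 = 1009858825

1009858825


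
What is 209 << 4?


0b11010001 << 4 = 0b110100010000 = 3344

3344


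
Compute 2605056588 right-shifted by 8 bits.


0b10011011010001100000001001001100 >> 8 = 0b100110110100011000000010 = 10176002

10176002


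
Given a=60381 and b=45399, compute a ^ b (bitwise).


60381 ^ 45399 = 23178

23178


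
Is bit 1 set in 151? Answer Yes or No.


0b10010111, bit 1 = 1. Yes

Yes


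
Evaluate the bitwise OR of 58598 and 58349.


0b1110010011100110 | 0b1110001111101101 = 0b1110011111101111 = 59375

59375


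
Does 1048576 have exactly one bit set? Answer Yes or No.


0b100000000000000000000. Only one bit set => Yes

Yes


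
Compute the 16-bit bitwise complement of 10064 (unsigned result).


~0b10011101010000 = 0b1101100010101111 = 55471 (16-bit unsigned)

55471


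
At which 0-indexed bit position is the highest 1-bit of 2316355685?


0b10001010000100001100100001100101. Highest set bit at position 31

31


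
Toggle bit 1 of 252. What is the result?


252 ^ (1 << 1) = 252 ^ 2 = 254

254


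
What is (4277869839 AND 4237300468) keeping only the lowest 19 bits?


Step 1: 4277869839 & 4237300468 = 4237299716
Step 2: 4237299716 & 524287 = 4100

4100


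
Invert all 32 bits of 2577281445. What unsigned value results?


2577281445 ^ 4294967295 = 1717685850

1717685850


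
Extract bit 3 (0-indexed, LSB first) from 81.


0b1010001, position 3 = 0

0


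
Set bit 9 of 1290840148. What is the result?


1290840148 | (1 << 9) = 1290840148 | 512 = 1290840660

1290840660


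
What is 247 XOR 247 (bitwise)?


0b11110111 ^ 0b11110111 = 0b0 = 0

0


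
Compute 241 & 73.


0b11110001 & 0b1001001 = 0b1000001 = 65

65


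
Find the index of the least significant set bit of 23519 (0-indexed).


0b101101111011111. Lowest set bit at position 0

0


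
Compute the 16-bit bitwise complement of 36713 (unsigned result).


~0b1000111101101001 = 0b111000010010110 = 28822 (16-bit unsigned)

28822


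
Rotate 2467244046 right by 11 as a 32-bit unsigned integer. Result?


Rotate 0b10010011000011110010100000001110 right by 11 (32-bit) = 0b1110100100110000111100101 = 30564837

30564837


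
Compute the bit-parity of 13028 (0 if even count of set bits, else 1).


0b11001011100100 has 7 ones => parity 1

1


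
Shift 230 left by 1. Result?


0b11100110 << 1 = 0b111001100 = 460

460


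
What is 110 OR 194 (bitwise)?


0b1101110 | 0b11000010 = 0b11101110 = 238

238


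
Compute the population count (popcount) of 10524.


0b10100100011100 has 6 set bits

6


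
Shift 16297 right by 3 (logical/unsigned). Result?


0b11111110101001 >> 3 = 0b11111110101 = 2037

2037


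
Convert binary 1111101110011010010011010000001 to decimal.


1111101110011010010011010000001 in decimal = 2110596737

2110596737


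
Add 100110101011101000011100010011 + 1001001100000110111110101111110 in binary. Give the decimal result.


100110101011101000011100010011 + 1001001100000110111110101111110 = 1110000001100100000010010010001 = 1882326161

1882326161


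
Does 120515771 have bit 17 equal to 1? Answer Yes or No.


0b111001011101110110010111011, bit 17 = 1. Yes

Yes


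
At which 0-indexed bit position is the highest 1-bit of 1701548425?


0b1100101011010111001000110001001. Highest set bit at position 30

30


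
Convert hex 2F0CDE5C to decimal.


2F0CDE5C hex = 789372508 decimal

789372508


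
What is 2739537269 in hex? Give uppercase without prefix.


2739537269 = A34A0575 hex

A34A0575


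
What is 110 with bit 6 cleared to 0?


110 & ~(1 << 6) = 46

46


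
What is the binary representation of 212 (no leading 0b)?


212 = 11010100 in binary

11010100


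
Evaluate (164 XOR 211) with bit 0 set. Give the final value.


Step 1: 164 ^ 211 = 119
Step 2: 119 | (1 << 0) = 119 | 1 = 119

119


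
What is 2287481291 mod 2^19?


2287481291 & 524287 = 12747

12747


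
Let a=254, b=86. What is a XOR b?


254 ^ 86 = 168

168


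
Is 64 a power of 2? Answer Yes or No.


0b1000000. Only one bit set => Yes

Yes


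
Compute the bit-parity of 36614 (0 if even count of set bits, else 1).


0b1000111100000110 has 7 ones => parity 1

1


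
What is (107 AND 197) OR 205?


Step 1: 107 & 197 = 65
Step 2: 65 | 205 = 205

205


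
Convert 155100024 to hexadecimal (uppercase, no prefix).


155100024 = 93EA378 hex

93EA378


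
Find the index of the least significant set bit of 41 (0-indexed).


0b101001. Lowest set bit at position 0

0


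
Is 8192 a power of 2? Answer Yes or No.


0b10000000000000. Only one bit set => Yes

Yes


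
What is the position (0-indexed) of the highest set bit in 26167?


0b110011000110111. Highest set bit at position 14

14


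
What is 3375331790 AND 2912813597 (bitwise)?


0b11001001001011110111100111001110 & 0b10101101100111100000001000011101 = 0b10001001000011100000000000001100 = 2299396108

2299396108


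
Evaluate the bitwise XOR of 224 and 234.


0b11100000 ^ 0b11101010 = 0b1010 = 10

10


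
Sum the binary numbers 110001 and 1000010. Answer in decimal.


110001 + 1000010 = 1110011 = 115

115


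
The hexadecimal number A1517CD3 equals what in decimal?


A1517CD3 hex = 2706472147 decimal

2706472147


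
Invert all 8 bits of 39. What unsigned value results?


39 ^ 255 = 216

216


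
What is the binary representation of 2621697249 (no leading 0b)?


2621697249 = 10011100010000111110110011100001 in binary

10011100010000111110110011100001


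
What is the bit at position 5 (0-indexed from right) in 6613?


0b1100111010101, position 5 = 0

0


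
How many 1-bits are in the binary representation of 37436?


0b1001001000111100 has 7 set bits

7


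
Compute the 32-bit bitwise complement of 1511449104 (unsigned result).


~0b1011010000101101110001000010000 = 0b10100101111010010001110111101111 = 2783518191 (32-bit unsigned)

2783518191


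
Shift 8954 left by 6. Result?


0b10001011111010 << 6 = 0b10001011111010000000 = 573056

573056


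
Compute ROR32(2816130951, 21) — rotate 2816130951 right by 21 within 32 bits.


Rotate 0b10100111110110101011111110000111 right by 21 (32-bit) = 0b11010101111111000011110100111110 = 3590077758

3590077758


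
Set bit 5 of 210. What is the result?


210 | (1 << 5) = 210 | 32 = 242

242
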